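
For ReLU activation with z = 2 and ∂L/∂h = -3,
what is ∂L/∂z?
∂L/∂z = -3

h = ReLU(2) = 2
Since z > 0: ∂h/∂z = 1
∂L/∂z = ∂L/∂h · ∂h/∂z = -3 × 1 = -3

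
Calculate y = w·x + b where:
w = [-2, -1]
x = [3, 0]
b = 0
y = -6

y = (-2)(3) + (-1)(0) + 0 = -6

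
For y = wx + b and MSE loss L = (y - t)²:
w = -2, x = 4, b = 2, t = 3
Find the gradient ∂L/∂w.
∂L/∂w = -72

y = wx + b = (-2)(4) + 2 = -6
∂L/∂y = 2(y - t) = 2(-6 - 3) = -18
∂y/∂w = x = 4
∂L/∂w = ∂L/∂y · ∂y/∂w = -18 × 4 = -72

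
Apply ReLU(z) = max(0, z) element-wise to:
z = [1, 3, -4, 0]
h = [1, 3, 0, 0]

ReLU applied element-wise: max(0,1)=1, max(0,3)=3, max(0,-4)=0, max(0,0)=0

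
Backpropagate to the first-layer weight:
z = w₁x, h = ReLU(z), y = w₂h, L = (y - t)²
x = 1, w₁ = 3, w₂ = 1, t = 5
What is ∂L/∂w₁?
∂L/∂w₁ = -4

Forward pass:
z = w₁x = 3×1 = 3
h = ReLU(3) = 3
y = w₂h = 1×3 = 3

Backward pass:
∂L/∂y = 2(y - t) = 2(3 - 5) = -4
∂y/∂h = w₂ = 1
∂h/∂z = 1 (ReLU derivative)
∂z/∂w₁ = x = 1

∂L/∂w₁ = -4 × 1 × 1 × 1 = -4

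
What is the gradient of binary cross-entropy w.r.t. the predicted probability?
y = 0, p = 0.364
∂L/∂p = 1.572

∂L/∂p = -y/p + (1-y)/(1-p) = 0 + 1/0.636 = 1.572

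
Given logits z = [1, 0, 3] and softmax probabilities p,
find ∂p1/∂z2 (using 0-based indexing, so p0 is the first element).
∂p1/∂z2 = -0.03545

p = softmax(z) = [0.1142, 0.04201, 0.8438]
p1 = 0.04201, p2 = 0.8438

∂p1/∂z2 = -p1 × p2 = -0.04201 × 0.8438 = -0.03545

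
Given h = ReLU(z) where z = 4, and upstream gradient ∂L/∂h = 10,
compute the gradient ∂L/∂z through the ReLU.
∂L/∂z = 10

h = ReLU(4) = 4
Since z > 0: ∂h/∂z = 1
∂L/∂z = ∂L/∂h · ∂h/∂z = 10 × 1 = 10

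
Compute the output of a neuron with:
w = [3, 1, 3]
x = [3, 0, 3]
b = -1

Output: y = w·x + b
y = 17

y = (3)(3) + (1)(0) + (3)(3) + -1 = 17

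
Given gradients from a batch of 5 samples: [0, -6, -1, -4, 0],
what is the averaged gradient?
Average gradient = -2.2

Average = (1/5)(0 + -6 + -1 + -4 + 0) = -11/5 = -2.2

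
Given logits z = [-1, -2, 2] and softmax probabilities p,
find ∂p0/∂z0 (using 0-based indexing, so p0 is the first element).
∂p0/∂z0 = 0.04444

p = softmax(z) = [0.04661, 0.01715, 0.9362]
p0 = 0.04661

∂p0/∂z0 = p0(1 - p0) = 0.04661 × (1 - 0.04661) = 0.04444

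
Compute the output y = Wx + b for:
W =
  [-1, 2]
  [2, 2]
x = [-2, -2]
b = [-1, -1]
y = [-3, -9]

Wx = [-1×-2 + 2×-2, 2×-2 + 2×-2]
   = [-2, -8]
y = Wx + b = [-2 + -1, -8 + -1] = [-3, -9]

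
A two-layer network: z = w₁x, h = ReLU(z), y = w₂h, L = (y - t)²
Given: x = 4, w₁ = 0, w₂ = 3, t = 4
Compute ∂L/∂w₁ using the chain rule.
∂L/∂w₁ = 0

Forward pass:
z = w₁x = 0×4 = 0
h = ReLU(0) = 0
y = w₂h = 3×0 = 0

Backward pass:
∂L/∂y = 2(y - t) = 2(0 - 4) = -8
∂y/∂h = w₂ = 3
∂h/∂z = 0 (ReLU derivative)
∂z/∂w₁ = x = 4

∂L/∂w₁ = -8 × 3 × 0 × 4 = 0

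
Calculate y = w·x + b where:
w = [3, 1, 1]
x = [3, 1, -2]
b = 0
y = 8

y = (3)(3) + (1)(1) + (1)(-2) + 0 = 8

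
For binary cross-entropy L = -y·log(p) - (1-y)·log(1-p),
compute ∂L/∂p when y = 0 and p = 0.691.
∂L/∂p = 3.236

∂L/∂p = -y/p + (1-y)/(1-p) = 0 + 1/0.309 = 3.236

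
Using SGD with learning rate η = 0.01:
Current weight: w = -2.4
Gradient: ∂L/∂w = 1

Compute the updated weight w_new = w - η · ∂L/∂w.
w_new = -2.41

w_new = w - η·∂L/∂w = -2.4 - 0.01×(1) = -2.4 - (0.01) = -2.41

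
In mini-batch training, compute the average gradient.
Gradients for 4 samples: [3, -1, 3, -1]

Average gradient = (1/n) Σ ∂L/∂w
Average gradient = 1

Average = (1/4)(3 + -1 + 3 + -1) = 4/4 = 1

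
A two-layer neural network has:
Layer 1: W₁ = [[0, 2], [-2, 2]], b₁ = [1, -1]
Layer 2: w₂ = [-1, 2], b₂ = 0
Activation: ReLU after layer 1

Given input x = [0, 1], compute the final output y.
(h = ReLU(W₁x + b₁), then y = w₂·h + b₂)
y = -1

Layer 1 pre-activation: z₁ = [3, 1]
After ReLU: h = [3, 1]
Layer 2 output: y = -1×3 + 2×1 + 0 = -1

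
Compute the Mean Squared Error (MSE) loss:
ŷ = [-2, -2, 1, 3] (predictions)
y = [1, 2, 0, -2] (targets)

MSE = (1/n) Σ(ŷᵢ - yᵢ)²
MSE = 12.75

MSE = (1/4)((-2-1)² + (-2-2)² + (1-0)² + (3--2)²) = (1/4)(9 + 16 + 1 + 25) = 12.75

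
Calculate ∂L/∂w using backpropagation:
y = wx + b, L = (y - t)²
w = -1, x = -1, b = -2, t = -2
∂L/∂w = -2

y = wx + b = (-1)(-1) + -2 = -1
∂L/∂y = 2(y - t) = 2(-1 - -2) = 2
∂y/∂w = x = -1
∂L/∂w = ∂L/∂y · ∂y/∂w = 2 × -1 = -2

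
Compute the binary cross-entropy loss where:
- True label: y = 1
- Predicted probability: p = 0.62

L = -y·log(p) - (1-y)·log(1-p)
L = 0.478

L = -1·log(0.62) - 0·log(0.38) = -log(0.62) = 0.478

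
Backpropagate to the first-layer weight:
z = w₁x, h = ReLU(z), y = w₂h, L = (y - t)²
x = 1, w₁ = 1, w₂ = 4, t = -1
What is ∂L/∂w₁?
∂L/∂w₁ = 40

Forward pass:
z = w₁x = 1×1 = 1
h = ReLU(1) = 1
y = w₂h = 4×1 = 4

Backward pass:
∂L/∂y = 2(y - t) = 2(4 - -1) = 10
∂y/∂h = w₂ = 4
∂h/∂z = 1 (ReLU derivative)
∂z/∂w₁ = x = 1

∂L/∂w₁ = 10 × 4 × 1 × 1 = 40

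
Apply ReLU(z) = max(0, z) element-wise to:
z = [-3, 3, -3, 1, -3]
h = [0, 3, 0, 1, 0]

ReLU applied element-wise: max(0,-3)=0, max(0,3)=3, max(0,-3)=0, max(0,1)=1, max(0,-3)=0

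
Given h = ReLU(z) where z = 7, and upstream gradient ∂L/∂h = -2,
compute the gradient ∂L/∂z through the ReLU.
∂L/∂z = -2

h = ReLU(7) = 7
Since z > 0: ∂h/∂z = 1
∂L/∂z = ∂L/∂h · ∂h/∂z = -2 × 1 = -2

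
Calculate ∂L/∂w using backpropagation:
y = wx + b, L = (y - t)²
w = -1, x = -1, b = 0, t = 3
∂L/∂w = 4

y = wx + b = (-1)(-1) + 0 = 1
∂L/∂y = 2(y - t) = 2(1 - 3) = -4
∂y/∂w = x = -1
∂L/∂w = ∂L/∂y · ∂y/∂w = -4 × -1 = 4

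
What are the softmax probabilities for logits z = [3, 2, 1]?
p = [0.6652, 0.2447, 0.09]

exp(z) = [20.09, 7.389, 2.718]
Sum = 30.19
p = [0.6652, 0.2447, 0.09]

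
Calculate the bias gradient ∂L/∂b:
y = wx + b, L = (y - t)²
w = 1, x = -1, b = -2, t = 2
∂L/∂b = -10

y = wx + b = (1)(-1) + -2 = -3
∂L/∂y = 2(y - t) = 2(-3 - 2) = -10
∂y/∂b = 1
∂L/∂b = ∂L/∂y · ∂y/∂b = -10 × 1 = -10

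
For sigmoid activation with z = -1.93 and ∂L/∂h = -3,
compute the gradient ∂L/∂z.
∂L/∂z = -0.3321

σ(-1.93) = 0.1268
σ'(-1.93) = σ(-1.93)(1 - σ(-1.93)) = 0.1268 × 0.8732 = 0.1107
∂L/∂z = ∂L/∂h · σ'(z) = -3 × 0.1107 = -0.3321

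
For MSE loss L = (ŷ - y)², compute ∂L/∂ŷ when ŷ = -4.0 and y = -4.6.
∂L/∂ŷ = 1.2

∂L/∂ŷ = 2(ŷ - y) = 2(-4.0 - -4.6) = 2(0.6) = 1.2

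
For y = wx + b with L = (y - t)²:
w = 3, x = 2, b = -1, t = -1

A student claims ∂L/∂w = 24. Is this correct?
Correct

y = (3)(2) + -1 = 5
∂L/∂y = 2(y - t) = 2(5 - -1) = 12
∂y/∂w = x = 2
∂L/∂w = 12 × 2 = 24

Claimed value: 24
Correct: The correct gradient is 24.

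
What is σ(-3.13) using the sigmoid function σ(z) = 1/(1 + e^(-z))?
0.04189

sigmoid(-3.13) = 1/(1 + e^(3.13)) = 1/(1 + 22.87) = 0.04189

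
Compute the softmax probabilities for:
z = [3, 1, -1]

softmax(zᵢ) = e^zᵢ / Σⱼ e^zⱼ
p = [0.8668, 0.1173, 0.0159]

exp(z) = [20.09, 2.718, 0.3679]
Sum = 23.17
p = [0.8668, 0.1173, 0.0159]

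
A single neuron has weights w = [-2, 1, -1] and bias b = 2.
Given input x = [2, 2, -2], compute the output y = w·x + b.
y = 2

y = (-2)(2) + (1)(2) + (-1)(-2) + 2 = 2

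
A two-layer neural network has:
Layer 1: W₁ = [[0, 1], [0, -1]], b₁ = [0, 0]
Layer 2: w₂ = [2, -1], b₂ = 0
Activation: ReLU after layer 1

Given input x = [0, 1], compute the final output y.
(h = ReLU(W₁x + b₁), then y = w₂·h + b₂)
y = 2

Layer 1 pre-activation: z₁ = [1, -1]
After ReLU: h = [1, 0]
Layer 2 output: y = 2×1 + -1×0 + 0 = 2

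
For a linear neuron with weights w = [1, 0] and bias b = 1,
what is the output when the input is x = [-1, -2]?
y = 0

y = (1)(-1) + (0)(-2) + 1 = 0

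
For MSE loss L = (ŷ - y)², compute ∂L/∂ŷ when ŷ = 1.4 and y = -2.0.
∂L/∂ŷ = 6.8

∂L/∂ŷ = 2(ŷ - y) = 2(1.4 - -2.0) = 2(3.4) = 6.8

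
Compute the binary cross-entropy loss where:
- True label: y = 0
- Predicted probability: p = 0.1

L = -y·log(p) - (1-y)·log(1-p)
L = 0.1054

L = -0·log(0.1) - 1·log(0.9) = -log(0.9) = 0.1054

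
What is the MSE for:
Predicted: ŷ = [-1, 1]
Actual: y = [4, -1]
MSE = 14.5

MSE = (1/2)((-1-4)² + (1--1)²) = (1/2)(25 + 4) = 14.5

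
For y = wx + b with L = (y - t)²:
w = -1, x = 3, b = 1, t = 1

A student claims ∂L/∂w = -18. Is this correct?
Correct

y = (-1)(3) + 1 = -2
∂L/∂y = 2(y - t) = 2(-2 - 1) = -6
∂y/∂w = x = 3
∂L/∂w = -6 × 3 = -18

Claimed value: -18
Correct: The correct gradient is -18.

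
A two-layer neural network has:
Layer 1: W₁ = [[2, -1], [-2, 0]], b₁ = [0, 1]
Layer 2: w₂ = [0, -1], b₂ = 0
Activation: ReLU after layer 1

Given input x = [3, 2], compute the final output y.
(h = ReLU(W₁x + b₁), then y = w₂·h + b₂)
y = 0

Layer 1 pre-activation: z₁ = [4, -5]
After ReLU: h = [4, 0]
Layer 2 output: y = 0×4 + -1×0 + 0 = 0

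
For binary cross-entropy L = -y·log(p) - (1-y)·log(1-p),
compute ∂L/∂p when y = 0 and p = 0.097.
∂L/∂p = 1.107

∂L/∂p = -y/p + (1-y)/(1-p) = 0 + 1/0.903 = 1.107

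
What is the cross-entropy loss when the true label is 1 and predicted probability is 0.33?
L = 1.109

L = -1·log(0.33) - 0·log(0.67) = -log(0.33) = 1.109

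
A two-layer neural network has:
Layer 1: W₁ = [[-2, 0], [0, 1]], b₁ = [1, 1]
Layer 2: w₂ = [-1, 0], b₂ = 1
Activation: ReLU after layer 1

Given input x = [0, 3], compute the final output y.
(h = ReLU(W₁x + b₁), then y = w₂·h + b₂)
y = 0

Layer 1 pre-activation: z₁ = [1, 4]
After ReLU: h = [1, 4]
Layer 2 output: y = -1×1 + 0×4 + 1 = 0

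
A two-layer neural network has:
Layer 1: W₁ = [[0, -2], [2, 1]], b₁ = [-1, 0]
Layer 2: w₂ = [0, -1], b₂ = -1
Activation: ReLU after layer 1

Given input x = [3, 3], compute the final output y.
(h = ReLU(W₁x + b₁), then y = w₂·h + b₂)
y = -10

Layer 1 pre-activation: z₁ = [-7, 9]
After ReLU: h = [0, 9]
Layer 2 output: y = 0×0 + -1×9 + -1 = -10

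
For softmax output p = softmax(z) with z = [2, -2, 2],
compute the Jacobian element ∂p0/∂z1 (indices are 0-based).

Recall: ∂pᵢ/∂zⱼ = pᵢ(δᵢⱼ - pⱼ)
∂p0/∂z1 = -0.004496

p = softmax(z) = [0.4955, 0.009075, 0.4955]
p0 = 0.4955, p1 = 0.009075

∂p0/∂z1 = -p0 × p1 = -0.4955 × 0.009075 = -0.004496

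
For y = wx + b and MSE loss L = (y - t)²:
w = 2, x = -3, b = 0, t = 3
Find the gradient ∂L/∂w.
∂L/∂w = 54

y = wx + b = (2)(-3) + 0 = -6
∂L/∂y = 2(y - t) = 2(-6 - 3) = -18
∂y/∂w = x = -3
∂L/∂w = ∂L/∂y · ∂y/∂w = -18 × -3 = 54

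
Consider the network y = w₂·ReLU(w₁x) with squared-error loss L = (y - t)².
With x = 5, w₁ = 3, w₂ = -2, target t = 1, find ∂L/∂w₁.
∂L/∂w₁ = 620

Forward pass:
z = w₁x = 3×5 = 15
h = ReLU(15) = 15
y = w₂h = -2×15 = -30

Backward pass:
∂L/∂y = 2(y - t) = 2(-30 - 1) = -62
∂y/∂h = w₂ = -2
∂h/∂z = 1 (ReLU derivative)
∂z/∂w₁ = x = 5

∂L/∂w₁ = -62 × -2 × 1 × 5 = 620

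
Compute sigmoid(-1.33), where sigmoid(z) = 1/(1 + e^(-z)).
0.2092

sigmoid(-1.33) = 1/(1 + e^(1.33)) = 1/(1 + 3.781) = 0.2092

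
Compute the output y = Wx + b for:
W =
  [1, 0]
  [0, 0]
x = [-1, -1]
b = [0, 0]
y = [-1, 0]

Wx = [1×-1 + 0×-1, 0×-1 + 0×-1]
   = [-1, 0]
y = Wx + b = [-1 + 0, 0 + 0] = [-1, 0]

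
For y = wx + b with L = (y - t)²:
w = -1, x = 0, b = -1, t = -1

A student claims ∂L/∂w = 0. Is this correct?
Correct

y = (-1)(0) + -1 = -1
∂L/∂y = 2(y - t) = 2(-1 - -1) = 0
∂y/∂w = x = 0
∂L/∂w = 0 × 0 = 0

Claimed value: 0
Correct: The correct gradient is 0.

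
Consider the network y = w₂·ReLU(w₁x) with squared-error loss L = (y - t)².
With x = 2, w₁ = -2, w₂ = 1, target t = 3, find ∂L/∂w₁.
∂L/∂w₁ = 0

Forward pass:
z = w₁x = -2×2 = -4
h = ReLU(-4) = 0
y = w₂h = 1×0 = 0

Backward pass:
∂L/∂y = 2(y - t) = 2(0 - 3) = -6
∂y/∂h = w₂ = 1
∂h/∂z = 0 (ReLU derivative)
∂z/∂w₁ = x = 2

∂L/∂w₁ = -6 × 1 × 0 × 2 = 0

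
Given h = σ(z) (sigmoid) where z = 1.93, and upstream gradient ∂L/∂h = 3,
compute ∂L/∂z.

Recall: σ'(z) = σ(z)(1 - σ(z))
∂L/∂z = 0.3321

σ(1.93) = 0.8732
σ'(1.93) = σ(1.93)(1 - σ(1.93)) = 0.8732 × 0.1268 = 0.1107
∂L/∂z = ∂L/∂h · σ'(z) = 3 × 0.1107 = 0.3321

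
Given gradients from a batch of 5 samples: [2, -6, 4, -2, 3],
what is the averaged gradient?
Average gradient = 0.2

Average = (1/5)(2 + -6 + 4 + -2 + 3) = 1/5 = 0.2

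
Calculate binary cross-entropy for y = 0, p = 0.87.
L = 2.04

L = -0·log(0.87) - 1·log(0.13) = -log(0.13) = 2.04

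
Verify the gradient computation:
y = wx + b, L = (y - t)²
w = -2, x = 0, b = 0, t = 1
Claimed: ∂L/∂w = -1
Incorrect

y = (-2)(0) + 0 = 0
∂L/∂y = 2(y - t) = 2(0 - 1) = -2
∂y/∂w = x = 0
∂L/∂w = -2 × 0 = 0

Claimed value: -1
Incorrect: The correct gradient is 0.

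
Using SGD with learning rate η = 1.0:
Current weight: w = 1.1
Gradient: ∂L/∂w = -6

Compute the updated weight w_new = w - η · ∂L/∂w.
w_new = 7.1

w_new = w - η·∂L/∂w = 1.1 - 1.0×(-6) = 1.1 - (-6) = 7.1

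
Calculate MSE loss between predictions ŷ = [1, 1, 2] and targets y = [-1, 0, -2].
MSE = 7

MSE = (1/3)((1--1)² + (1-0)² + (2--2)²) = (1/3)(4 + 1 + 16) = 7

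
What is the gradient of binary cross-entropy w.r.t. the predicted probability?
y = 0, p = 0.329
∂L/∂p = 1.49

∂L/∂p = -y/p + (1-y)/(1-p) = 0 + 1/0.671 = 1.49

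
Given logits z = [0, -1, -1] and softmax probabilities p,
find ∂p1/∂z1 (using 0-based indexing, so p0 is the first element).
∂p1/∂z1 = 0.167

p = softmax(z) = [0.5761, 0.2119, 0.2119]
p1 = 0.2119

∂p1/∂z1 = p1(1 - p1) = 0.2119 × (1 - 0.2119) = 0.167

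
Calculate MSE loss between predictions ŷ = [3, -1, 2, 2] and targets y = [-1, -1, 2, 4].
MSE = 5

MSE = (1/4)((3--1)² + (-1--1)² + (2-2)² + (2-4)²) = (1/4)(16 + 0 + 0 + 4) = 5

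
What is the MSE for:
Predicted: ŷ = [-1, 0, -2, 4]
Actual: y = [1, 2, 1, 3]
MSE = 4.5

MSE = (1/4)((-1-1)² + (0-2)² + (-2-1)² + (4-3)²) = (1/4)(4 + 4 + 9 + 1) = 4.5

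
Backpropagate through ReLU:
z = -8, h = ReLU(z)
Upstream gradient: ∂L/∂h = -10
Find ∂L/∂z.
∂L/∂z = 0

h = ReLU(-8) = 0
Since z < 0: ∂h/∂z = 0
∂L/∂z = ∂L/∂h · ∂h/∂z = -10 × 0 = 0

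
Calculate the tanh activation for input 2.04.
0.9667

tanh(2.04) = (e^(2.04) - e^(-2.04))/(e^(2.04) + e^(-2.04)) = 0.9667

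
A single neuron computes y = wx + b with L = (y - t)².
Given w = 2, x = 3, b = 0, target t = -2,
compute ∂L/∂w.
∂L/∂w = 48

y = wx + b = (2)(3) + 0 = 6
∂L/∂y = 2(y - t) = 2(6 - -2) = 16
∂y/∂w = x = 3
∂L/∂w = ∂L/∂y · ∂y/∂w = 16 × 3 = 48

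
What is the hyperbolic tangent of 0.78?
0.6527

tanh(0.78) = (e^(0.78) - e^(-0.78))/(e^(0.78) + e^(-0.78)) = 0.6527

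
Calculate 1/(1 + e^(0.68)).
0.3363

sigmoid(-0.68) = 1/(1 + e^(0.68)) = 1/(1 + 1.974) = 0.3363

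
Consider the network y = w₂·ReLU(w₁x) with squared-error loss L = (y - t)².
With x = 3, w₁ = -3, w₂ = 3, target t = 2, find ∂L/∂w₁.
∂L/∂w₁ = 0

Forward pass:
z = w₁x = -3×3 = -9
h = ReLU(-9) = 0
y = w₂h = 3×0 = 0

Backward pass:
∂L/∂y = 2(y - t) = 2(0 - 2) = -4
∂y/∂h = w₂ = 3
∂h/∂z = 0 (ReLU derivative)
∂z/∂w₁ = x = 3

∂L/∂w₁ = -4 × 3 × 0 × 3 = 0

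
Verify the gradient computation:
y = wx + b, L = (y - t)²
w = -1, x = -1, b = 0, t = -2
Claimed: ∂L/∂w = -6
Correct

y = (-1)(-1) + 0 = 1
∂L/∂y = 2(y - t) = 2(1 - -2) = 6
∂y/∂w = x = -1
∂L/∂w = 6 × -1 = -6

Claimed value: -6
Correct: The correct gradient is -6.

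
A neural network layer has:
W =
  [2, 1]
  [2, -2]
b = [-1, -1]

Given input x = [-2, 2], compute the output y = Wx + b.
y = [-3, -9]

Wx = [2×-2 + 1×2, 2×-2 + -2×2]
   = [-2, -8]
y = Wx + b = [-2 + -1, -8 + -1] = [-3, -9]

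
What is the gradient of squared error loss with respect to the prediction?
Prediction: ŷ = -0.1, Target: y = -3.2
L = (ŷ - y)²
∂L/∂ŷ = 6.2

∂L/∂ŷ = 2(ŷ - y) = 2(-0.1 - -3.2) = 2(3.1) = 6.2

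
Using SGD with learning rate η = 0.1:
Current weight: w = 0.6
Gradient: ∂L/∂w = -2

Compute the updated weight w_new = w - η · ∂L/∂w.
w_new = 0.8

w_new = w - η·∂L/∂w = 0.6 - 0.1×(-2) = 0.6 - (-0.2) = 0.8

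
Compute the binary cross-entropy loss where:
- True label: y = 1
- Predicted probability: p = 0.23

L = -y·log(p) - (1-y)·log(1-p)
L = 1.47

L = -1·log(0.23) - 0·log(0.77) = -log(0.23) = 1.47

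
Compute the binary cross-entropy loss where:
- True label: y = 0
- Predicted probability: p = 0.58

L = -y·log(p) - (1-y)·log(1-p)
L = 0.8675

L = -0·log(0.58) - 1·log(0.42) = -log(0.42) = 0.8675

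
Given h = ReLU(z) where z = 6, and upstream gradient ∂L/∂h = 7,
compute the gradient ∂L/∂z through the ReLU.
∂L/∂z = 7

h = ReLU(6) = 6
Since z > 0: ∂h/∂z = 1
∂L/∂z = ∂L/∂h · ∂h/∂z = 7 × 1 = 7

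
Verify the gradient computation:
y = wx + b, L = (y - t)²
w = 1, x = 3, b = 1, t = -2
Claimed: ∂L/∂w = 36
Correct

y = (1)(3) + 1 = 4
∂L/∂y = 2(y - t) = 2(4 - -2) = 12
∂y/∂w = x = 3
∂L/∂w = 12 × 3 = 36

Claimed value: 36
Correct: The correct gradient is 36.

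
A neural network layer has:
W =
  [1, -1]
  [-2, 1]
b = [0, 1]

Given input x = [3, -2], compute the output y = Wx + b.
y = [5, -7]

Wx = [1×3 + -1×-2, -2×3 + 1×-2]
   = [5, -8]
y = Wx + b = [5 + 0, -8 + 1] = [5, -7]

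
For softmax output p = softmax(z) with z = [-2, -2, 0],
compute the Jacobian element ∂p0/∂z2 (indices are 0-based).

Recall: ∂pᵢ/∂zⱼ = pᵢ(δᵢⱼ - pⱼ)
∂p0/∂z2 = -0.08382

p = softmax(z) = [0.1065, 0.1065, 0.787]
p0 = 0.1065, p2 = 0.787

∂p0/∂z2 = -p0 × p2 = -0.1065 × 0.787 = -0.08382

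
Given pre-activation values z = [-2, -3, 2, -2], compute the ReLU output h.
h = [0, 0, 2, 0]

ReLU applied element-wise: max(0,-2)=0, max(0,-3)=0, max(0,2)=2, max(0,-2)=0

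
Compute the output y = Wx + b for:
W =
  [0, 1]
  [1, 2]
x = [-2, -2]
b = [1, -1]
y = [-1, -7]

Wx = [0×-2 + 1×-2, 1×-2 + 2×-2]
   = [-2, -6]
y = Wx + b = [-2 + 1, -6 + -1] = [-1, -7]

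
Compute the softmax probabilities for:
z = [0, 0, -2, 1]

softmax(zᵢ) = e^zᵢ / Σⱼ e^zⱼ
p = [0.206, 0.206, 0.0279, 0.5601]

exp(z) = [1, 1, 0.1353, 2.718]
Sum = 4.854
p = [0.206, 0.206, 0.0279, 0.5601]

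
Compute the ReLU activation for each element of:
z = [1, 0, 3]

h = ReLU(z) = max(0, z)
h = [1, 0, 3]

ReLU applied element-wise: max(0,1)=1, max(0,0)=0, max(0,3)=3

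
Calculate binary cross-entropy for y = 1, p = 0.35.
L = 1.05

L = -1·log(0.35) - 0·log(0.65) = -log(0.35) = 1.05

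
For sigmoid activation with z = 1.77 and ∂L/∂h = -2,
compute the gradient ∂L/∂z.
∂L/∂z = -0.2487

σ(1.77) = 0.8545
σ'(1.77) = σ(1.77)(1 - σ(1.77)) = 0.8545 × 0.1455 = 0.1244
∂L/∂z = ∂L/∂h · σ'(z) = -2 × 0.1244 = -0.2487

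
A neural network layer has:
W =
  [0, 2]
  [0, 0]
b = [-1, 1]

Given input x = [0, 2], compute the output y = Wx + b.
y = [3, 1]

Wx = [0×0 + 2×2, 0×0 + 0×2]
   = [4, 0]
y = Wx + b = [4 + -1, 0 + 1] = [3, 1]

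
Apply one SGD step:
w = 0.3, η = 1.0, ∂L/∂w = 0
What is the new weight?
w_new = 0.3

w_new = w - η·∂L/∂w = 0.3 - 1.0×(0) = 0.3 - (0) = 0.3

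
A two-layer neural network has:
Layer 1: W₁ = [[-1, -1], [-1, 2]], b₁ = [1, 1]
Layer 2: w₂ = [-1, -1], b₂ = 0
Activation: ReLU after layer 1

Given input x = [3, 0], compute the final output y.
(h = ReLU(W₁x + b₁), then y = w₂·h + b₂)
y = 0

Layer 1 pre-activation: z₁ = [-2, -2]
After ReLU: h = [0, 0]
Layer 2 output: y = -1×0 + -1×0 + 0 = 0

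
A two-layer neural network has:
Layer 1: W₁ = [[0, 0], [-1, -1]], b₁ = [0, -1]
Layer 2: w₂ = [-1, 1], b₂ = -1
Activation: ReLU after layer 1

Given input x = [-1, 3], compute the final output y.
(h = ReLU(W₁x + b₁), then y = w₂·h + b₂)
y = -1

Layer 1 pre-activation: z₁ = [0, -3]
After ReLU: h = [0, 0]
Layer 2 output: y = -1×0 + 1×0 + -1 = -1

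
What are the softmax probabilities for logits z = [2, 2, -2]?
p = [0.4955, 0.4955, 0.0091]

exp(z) = [7.389, 7.389, 0.1353]
Sum = 14.91
p = [0.4955, 0.4955, 0.0091]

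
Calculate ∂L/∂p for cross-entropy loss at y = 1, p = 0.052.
∂L/∂p = -19.23

∂L/∂p = -y/p + (1-y)/(1-p) = -1/0.052 + 0 = -19.23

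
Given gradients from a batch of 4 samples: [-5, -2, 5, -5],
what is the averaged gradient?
Average gradient = -1.75

Average = (1/4)(-5 + -2 + 5 + -5) = -7/4 = -1.75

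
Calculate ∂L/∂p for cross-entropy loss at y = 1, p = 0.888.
∂L/∂p = -1.126

∂L/∂p = -y/p + (1-y)/(1-p) = -1/0.888 + 0 = -1.126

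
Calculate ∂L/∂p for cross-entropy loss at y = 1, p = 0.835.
∂L/∂p = -1.198

∂L/∂p = -y/p + (1-y)/(1-p) = -1/0.835 + 0 = -1.198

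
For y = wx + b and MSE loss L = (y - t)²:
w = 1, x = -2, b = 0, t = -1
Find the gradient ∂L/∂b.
∂L/∂b = -2

y = wx + b = (1)(-2) + 0 = -2
∂L/∂y = 2(y - t) = 2(-2 - -1) = -2
∂y/∂b = 1
∂L/∂b = ∂L/∂y · ∂y/∂b = -2 × 1 = -2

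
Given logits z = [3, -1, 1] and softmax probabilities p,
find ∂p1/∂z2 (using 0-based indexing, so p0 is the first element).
∂p1/∂z2 = -0.001862

p = softmax(z) = [0.8668, 0.01588, 0.1173]
p1 = 0.01588, p2 = 0.1173

∂p1/∂z2 = -p1 × p2 = -0.01588 × 0.1173 = -0.001862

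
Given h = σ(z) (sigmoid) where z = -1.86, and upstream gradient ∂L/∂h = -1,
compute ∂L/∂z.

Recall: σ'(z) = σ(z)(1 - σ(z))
∂L/∂z = -0.1166

σ(-1.86) = 0.1347
σ'(-1.86) = σ(-1.86)(1 - σ(-1.86)) = 0.1347 × 0.8653 = 0.1166
∂L/∂z = ∂L/∂h · σ'(z) = -1 × 0.1166 = -0.1166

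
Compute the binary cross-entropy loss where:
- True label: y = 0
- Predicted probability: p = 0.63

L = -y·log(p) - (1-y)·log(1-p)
L = 0.9943

L = -0·log(0.63) - 1·log(0.37) = -log(0.37) = 0.9943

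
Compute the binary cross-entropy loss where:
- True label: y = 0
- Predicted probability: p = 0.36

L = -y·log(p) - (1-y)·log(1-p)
L = 0.4463

L = -0·log(0.36) - 1·log(0.64) = -log(0.64) = 0.4463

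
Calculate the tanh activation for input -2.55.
-0.9879

tanh(-2.55) = (e^(-2.55) - e^(2.55))/(e^(-2.55) + e^(2.55)) = -0.9879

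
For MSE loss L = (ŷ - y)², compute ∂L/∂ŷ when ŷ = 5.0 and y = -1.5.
∂L/∂ŷ = 13.0

∂L/∂ŷ = 2(ŷ - y) = 2(5.0 - -1.5) = 2(6.5) = 13.0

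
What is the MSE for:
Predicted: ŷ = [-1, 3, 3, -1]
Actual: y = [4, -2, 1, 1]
MSE = 14.5

MSE = (1/4)((-1-4)² + (3--2)² + (3-1)² + (-1-1)²) = (1/4)(25 + 25 + 4 + 4) = 14.5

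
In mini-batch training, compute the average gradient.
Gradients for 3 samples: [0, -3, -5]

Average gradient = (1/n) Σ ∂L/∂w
Average gradient = -2.667

Average = (1/3)(0 + -3 + -5) = -8/3 = -2.667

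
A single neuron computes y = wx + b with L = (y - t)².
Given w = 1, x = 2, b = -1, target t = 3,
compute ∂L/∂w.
∂L/∂w = -8

y = wx + b = (1)(2) + -1 = 1
∂L/∂y = 2(y - t) = 2(1 - 3) = -4
∂y/∂w = x = 2
∂L/∂w = ∂L/∂y · ∂y/∂w = -4 × 2 = -8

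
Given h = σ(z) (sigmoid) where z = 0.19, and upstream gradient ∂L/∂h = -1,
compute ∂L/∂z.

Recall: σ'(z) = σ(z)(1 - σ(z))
∂L/∂z = -0.2478

σ(0.19) = 0.5474
σ'(0.19) = σ(0.19)(1 - σ(0.19)) = 0.5474 × 0.4526 = 0.2478
∂L/∂z = ∂L/∂h · σ'(z) = -1 × 0.2478 = -0.2478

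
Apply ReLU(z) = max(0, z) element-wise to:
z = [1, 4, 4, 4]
h = [1, 4, 4, 4]

ReLU applied element-wise: max(0,1)=1, max(0,4)=4, max(0,4)=4, max(0,4)=4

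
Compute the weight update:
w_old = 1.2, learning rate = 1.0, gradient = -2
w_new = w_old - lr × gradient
w_new = 3.2

w_new = w - η·∂L/∂w = 1.2 - 1.0×(-2) = 1.2 - (-2) = 3.2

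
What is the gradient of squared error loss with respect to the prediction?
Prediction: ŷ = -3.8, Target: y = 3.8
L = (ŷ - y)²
∂L/∂ŷ = -15.2

∂L/∂ŷ = 2(ŷ - y) = 2(-3.8 - 3.8) = 2(-7.6) = -15.2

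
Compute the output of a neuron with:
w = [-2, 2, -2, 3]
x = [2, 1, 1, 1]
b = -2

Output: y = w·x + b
y = -3

y = (-2)(2) + (2)(1) + (-2)(1) + (3)(1) + -2 = -3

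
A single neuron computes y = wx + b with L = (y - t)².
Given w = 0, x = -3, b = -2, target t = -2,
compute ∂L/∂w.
∂L/∂w = 0

y = wx + b = (0)(-3) + -2 = -2
∂L/∂y = 2(y - t) = 2(-2 - -2) = 0
∂y/∂w = x = -3
∂L/∂w = ∂L/∂y · ∂y/∂w = 0 × -3 = 0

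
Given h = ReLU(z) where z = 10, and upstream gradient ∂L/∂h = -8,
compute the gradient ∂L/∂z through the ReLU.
∂L/∂z = -8

h = ReLU(10) = 10
Since z > 0: ∂h/∂z = 1
∂L/∂z = ∂L/∂h · ∂h/∂z = -8 × 1 = -8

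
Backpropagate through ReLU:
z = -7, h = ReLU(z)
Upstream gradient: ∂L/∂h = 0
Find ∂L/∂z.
∂L/∂z = 0

h = ReLU(-7) = 0
Since z < 0: ∂h/∂z = 0
∂L/∂z = ∂L/∂h · ∂h/∂z = 0 × 0 = 0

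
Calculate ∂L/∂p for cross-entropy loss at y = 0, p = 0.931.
∂L/∂p = 14.49

∂L/∂p = -y/p + (1-y)/(1-p) = 0 + 1/0.069 = 14.49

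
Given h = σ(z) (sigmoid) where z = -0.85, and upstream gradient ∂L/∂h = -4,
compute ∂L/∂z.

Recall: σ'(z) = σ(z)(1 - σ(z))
∂L/∂z = -0.8391

σ(-0.85) = 0.2994
σ'(-0.85) = σ(-0.85)(1 - σ(-0.85)) = 0.2994 × 0.7006 = 0.2098
∂L/∂z = ∂L/∂h · σ'(z) = -4 × 0.2098 = -0.8391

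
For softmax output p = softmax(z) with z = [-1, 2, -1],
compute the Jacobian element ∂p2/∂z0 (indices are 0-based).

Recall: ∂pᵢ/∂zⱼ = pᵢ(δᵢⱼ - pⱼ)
∂p2/∂z0 = -0.00205

p = softmax(z) = [0.04528, 0.9094, 0.04528]
p2 = 0.04528, p0 = 0.04528

∂p2/∂z0 = -p2 × p0 = -0.04528 × 0.04528 = -0.00205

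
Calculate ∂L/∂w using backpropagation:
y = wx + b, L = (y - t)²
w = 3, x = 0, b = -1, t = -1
∂L/∂w = 0

y = wx + b = (3)(0) + -1 = -1
∂L/∂y = 2(y - t) = 2(-1 - -1) = 0
∂y/∂w = x = 0
∂L/∂w = ∂L/∂y · ∂y/∂w = 0 × 0 = 0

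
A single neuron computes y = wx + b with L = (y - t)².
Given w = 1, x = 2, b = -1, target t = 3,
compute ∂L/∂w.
∂L/∂w = -8

y = wx + b = (1)(2) + -1 = 1
∂L/∂y = 2(y - t) = 2(1 - 3) = -4
∂y/∂w = x = 2
∂L/∂w = ∂L/∂y · ∂y/∂w = -4 × 2 = -8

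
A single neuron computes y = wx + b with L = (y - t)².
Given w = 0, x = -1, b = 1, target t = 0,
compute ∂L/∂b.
∂L/∂b = 2

y = wx + b = (0)(-1) + 1 = 1
∂L/∂y = 2(y - t) = 2(1 - 0) = 2
∂y/∂b = 1
∂L/∂b = ∂L/∂y · ∂y/∂b = 2 × 1 = 2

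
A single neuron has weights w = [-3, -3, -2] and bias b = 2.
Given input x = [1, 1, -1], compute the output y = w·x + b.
y = -2

y = (-3)(1) + (-3)(1) + (-2)(-1) + 2 = -2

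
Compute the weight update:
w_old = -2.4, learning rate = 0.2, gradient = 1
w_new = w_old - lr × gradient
w_new = -2.6

w_new = w - η·∂L/∂w = -2.4 - 0.2×(1) = -2.4 - (0.2) = -2.6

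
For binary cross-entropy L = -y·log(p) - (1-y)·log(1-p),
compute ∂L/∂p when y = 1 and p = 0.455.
∂L/∂p = -2.198

∂L/∂p = -y/p + (1-y)/(1-p) = -1/0.455 + 0 = -2.198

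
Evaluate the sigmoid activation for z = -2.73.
0.06123

sigmoid(-2.73) = 1/(1 + e^(2.73)) = 1/(1 + 15.33) = 0.06123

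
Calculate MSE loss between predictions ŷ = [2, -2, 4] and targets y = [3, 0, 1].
MSE = 4.667

MSE = (1/3)((2-3)² + (-2-0)² + (4-1)²) = (1/3)(1 + 4 + 9) = 4.667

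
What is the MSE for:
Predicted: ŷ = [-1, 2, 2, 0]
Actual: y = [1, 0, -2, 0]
MSE = 6

MSE = (1/4)((-1-1)² + (2-0)² + (2--2)² + (0-0)²) = (1/4)(4 + 4 + 16 + 0) = 6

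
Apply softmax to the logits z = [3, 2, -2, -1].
p = [0.7179, 0.2641, 0.0048, 0.0131]

exp(z) = [20.09, 7.389, 0.1353, 0.3679]
Sum = 27.98
p = [0.7179, 0.2641, 0.0048, 0.0131]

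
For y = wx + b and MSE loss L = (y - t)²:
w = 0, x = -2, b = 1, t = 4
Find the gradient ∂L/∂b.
∂L/∂b = -6

y = wx + b = (0)(-2) + 1 = 1
∂L/∂y = 2(y - t) = 2(1 - 4) = -6
∂y/∂b = 1
∂L/∂b = ∂L/∂y · ∂y/∂b = -6 × 1 = -6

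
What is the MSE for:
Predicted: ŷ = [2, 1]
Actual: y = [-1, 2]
MSE = 5

MSE = (1/2)((2--1)² + (1-2)²) = (1/2)(9 + 1) = 5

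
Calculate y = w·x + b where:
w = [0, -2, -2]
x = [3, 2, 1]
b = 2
y = -4

y = (0)(3) + (-2)(2) + (-2)(1) + 2 = -4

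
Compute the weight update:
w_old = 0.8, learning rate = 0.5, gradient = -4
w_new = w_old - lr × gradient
w_new = 2.8

w_new = w - η·∂L/∂w = 0.8 - 0.5×(-4) = 0.8 - (-2) = 2.8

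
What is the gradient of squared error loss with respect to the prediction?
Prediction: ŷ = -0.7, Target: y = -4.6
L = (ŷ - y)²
∂L/∂ŷ = 7.8

∂L/∂ŷ = 2(ŷ - y) = 2(-0.7 - -4.6) = 2(3.9) = 7.8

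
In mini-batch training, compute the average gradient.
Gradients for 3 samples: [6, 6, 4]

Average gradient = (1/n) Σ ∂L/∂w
Average gradient = 5.333

Average = (1/3)(6 + 6 + 4) = 16/3 = 5.333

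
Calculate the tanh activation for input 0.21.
0.207

tanh(0.21) = (e^(0.21) - e^(-0.21))/(e^(0.21) + e^(-0.21)) = 0.207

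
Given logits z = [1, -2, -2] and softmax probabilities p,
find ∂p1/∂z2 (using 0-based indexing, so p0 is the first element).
∂p1/∂z2 = -0.00205

p = softmax(z) = [0.9094, 0.04528, 0.04528]
p1 = 0.04528, p2 = 0.04528

∂p1/∂z2 = -p1 × p2 = -0.04528 × 0.04528 = -0.00205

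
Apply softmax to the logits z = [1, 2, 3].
p = [0.09, 0.2447, 0.6652]

exp(z) = [2.718, 7.389, 20.09]
Sum = 30.19
p = [0.09, 0.2447, 0.6652]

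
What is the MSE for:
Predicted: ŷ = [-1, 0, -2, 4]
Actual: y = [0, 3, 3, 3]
MSE = 9

MSE = (1/4)((-1-0)² + (0-3)² + (-2-3)² + (4-3)²) = (1/4)(1 + 9 + 25 + 1) = 9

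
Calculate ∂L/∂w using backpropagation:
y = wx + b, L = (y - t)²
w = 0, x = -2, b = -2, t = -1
∂L/∂w = 4

y = wx + b = (0)(-2) + -2 = -2
∂L/∂y = 2(y - t) = 2(-2 - -1) = -2
∂y/∂w = x = -2
∂L/∂w = ∂L/∂y · ∂y/∂w = -2 × -2 = 4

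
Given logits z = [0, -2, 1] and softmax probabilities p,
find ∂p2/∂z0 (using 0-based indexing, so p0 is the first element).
∂p2/∂z0 = -0.183

p = softmax(z) = [0.2595, 0.03512, 0.7054]
p2 = 0.7054, p0 = 0.2595

∂p2/∂z0 = -p2 × p0 = -0.7054 × 0.2595 = -0.183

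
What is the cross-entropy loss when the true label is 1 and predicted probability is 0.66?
L = 0.4155

L = -1·log(0.66) - 0·log(0.34) = -log(0.66) = 0.4155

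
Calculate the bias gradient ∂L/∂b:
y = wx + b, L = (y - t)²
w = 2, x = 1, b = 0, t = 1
∂L/∂b = 2

y = wx + b = (2)(1) + 0 = 2
∂L/∂y = 2(y - t) = 2(2 - 1) = 2
∂y/∂b = 1
∂L/∂b = ∂L/∂y · ∂y/∂b = 2 × 1 = 2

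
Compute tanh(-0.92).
-0.7259

tanh(-0.92) = (e^(-0.92) - e^(0.92))/(e^(-0.92) + e^(0.92)) = -0.7259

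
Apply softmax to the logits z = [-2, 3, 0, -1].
p = [0.0063, 0.9304, 0.0463, 0.017]

exp(z) = [0.1353, 20.09, 1, 0.3679]
Sum = 21.59
p = [0.0063, 0.9304, 0.0463, 0.017]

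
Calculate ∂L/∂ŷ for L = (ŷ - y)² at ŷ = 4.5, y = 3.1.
∂L/∂ŷ = 2.8

∂L/∂ŷ = 2(ŷ - y) = 2(4.5 - 3.1) = 2(1.4) = 2.8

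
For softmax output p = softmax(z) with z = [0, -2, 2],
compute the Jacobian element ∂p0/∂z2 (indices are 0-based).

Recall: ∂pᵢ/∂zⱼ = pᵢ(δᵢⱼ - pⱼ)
∂p0/∂z2 = -0.1017

p = softmax(z) = [0.1173, 0.01588, 0.8668]
p0 = 0.1173, p2 = 0.8668

∂p0/∂z2 = -p0 × p2 = -0.1173 × 0.8668 = -0.1017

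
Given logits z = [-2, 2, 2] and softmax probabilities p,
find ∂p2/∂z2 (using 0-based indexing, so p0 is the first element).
∂p2/∂z2 = 0.25

p = softmax(z) = [0.009075, 0.4955, 0.4955]
p2 = 0.4955

∂p2/∂z2 = p2(1 - p2) = 0.4955 × (1 - 0.4955) = 0.25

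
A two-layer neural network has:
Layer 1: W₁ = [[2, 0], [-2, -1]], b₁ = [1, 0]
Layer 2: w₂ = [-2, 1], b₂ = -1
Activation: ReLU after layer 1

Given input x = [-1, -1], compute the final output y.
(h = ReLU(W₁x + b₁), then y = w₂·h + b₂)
y = 2

Layer 1 pre-activation: z₁ = [-1, 3]
After ReLU: h = [0, 3]
Layer 2 output: y = -2×0 + 1×3 + -1 = 2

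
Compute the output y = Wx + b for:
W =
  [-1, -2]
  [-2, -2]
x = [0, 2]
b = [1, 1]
y = [-3, -3]

Wx = [-1×0 + -2×2, -2×0 + -2×2]
   = [-4, -4]
y = Wx + b = [-4 + 1, -4 + 1] = [-3, -3]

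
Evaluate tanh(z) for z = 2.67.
0.9905

tanh(2.67) = (e^(2.67) - e^(-2.67))/(e^(2.67) + e^(-2.67)) = 0.9905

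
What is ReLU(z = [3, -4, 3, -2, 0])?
h = [3, 0, 3, 0, 0]

ReLU applied element-wise: max(0,3)=3, max(0,-4)=0, max(0,3)=3, max(0,-2)=0, max(0,0)=0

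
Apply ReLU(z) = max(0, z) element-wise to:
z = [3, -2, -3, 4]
h = [3, 0, 0, 4]

ReLU applied element-wise: max(0,3)=3, max(0,-2)=0, max(0,-3)=0, max(0,4)=4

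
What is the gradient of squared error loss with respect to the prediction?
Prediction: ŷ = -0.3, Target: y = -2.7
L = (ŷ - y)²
∂L/∂ŷ = 4.8

∂L/∂ŷ = 2(ŷ - y) = 2(-0.3 - -2.7) = 2(2.4) = 4.8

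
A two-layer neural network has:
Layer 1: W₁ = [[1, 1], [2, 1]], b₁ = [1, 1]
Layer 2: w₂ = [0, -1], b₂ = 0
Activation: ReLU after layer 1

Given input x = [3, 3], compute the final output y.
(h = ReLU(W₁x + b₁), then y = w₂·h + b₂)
y = -10

Layer 1 pre-activation: z₁ = [7, 10]
After ReLU: h = [7, 10]
Layer 2 output: y = 0×7 + -1×10 + 0 = -10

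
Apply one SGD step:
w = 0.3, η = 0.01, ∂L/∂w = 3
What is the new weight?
w_new = 0.27

w_new = w - η·∂L/∂w = 0.3 - 0.01×(3) = 0.3 - (0.03) = 0.27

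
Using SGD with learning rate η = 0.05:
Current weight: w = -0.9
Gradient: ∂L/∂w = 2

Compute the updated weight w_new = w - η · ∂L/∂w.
w_new = -1

w_new = w - η·∂L/∂w = -0.9 - 0.05×(2) = -0.9 - (0.1) = -1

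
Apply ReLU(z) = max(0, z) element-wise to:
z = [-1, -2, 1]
h = [0, 0, 1]

ReLU applied element-wise: max(0,-1)=0, max(0,-2)=0, max(0,1)=1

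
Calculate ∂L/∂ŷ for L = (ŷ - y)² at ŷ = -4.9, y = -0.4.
∂L/∂ŷ = -9.0

∂L/∂ŷ = 2(ŷ - y) = 2(-4.9 - -0.4) = 2(-4.5) = -9.0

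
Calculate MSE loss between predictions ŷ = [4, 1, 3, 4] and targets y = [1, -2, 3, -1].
MSE = 10.75

MSE = (1/4)((4-1)² + (1--2)² + (3-3)² + (4--1)²) = (1/4)(9 + 9 + 0 + 25) = 10.75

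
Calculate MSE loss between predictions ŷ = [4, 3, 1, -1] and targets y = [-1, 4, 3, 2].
MSE = 9.75

MSE = (1/4)((4--1)² + (3-4)² + (1-3)² + (-1-2)²) = (1/4)(25 + 1 + 4 + 9) = 9.75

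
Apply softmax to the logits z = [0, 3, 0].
p = [0.0453, 0.9094, 0.0453]

exp(z) = [1, 20.09, 1]
Sum = 22.09
p = [0.0453, 0.9094, 0.0453]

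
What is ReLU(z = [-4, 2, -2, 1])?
h = [0, 2, 0, 1]

ReLU applied element-wise: max(0,-4)=0, max(0,2)=2, max(0,-2)=0, max(0,1)=1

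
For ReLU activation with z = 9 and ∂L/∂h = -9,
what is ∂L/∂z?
∂L/∂z = -9

h = ReLU(9) = 9
Since z > 0: ∂h/∂z = 1
∂L/∂z = ∂L/∂h · ∂h/∂z = -9 × 1 = -9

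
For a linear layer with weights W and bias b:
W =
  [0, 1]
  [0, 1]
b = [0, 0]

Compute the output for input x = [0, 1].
y = [1, 1]

Wx = [0×0 + 1×1, 0×0 + 1×1]
   = [1, 1]
y = Wx + b = [1 + 0, 1 + 0] = [1, 1]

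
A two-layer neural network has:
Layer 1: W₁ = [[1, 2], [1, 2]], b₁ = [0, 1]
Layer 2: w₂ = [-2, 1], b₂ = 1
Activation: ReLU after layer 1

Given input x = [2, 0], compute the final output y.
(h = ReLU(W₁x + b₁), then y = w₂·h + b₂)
y = 0

Layer 1 pre-activation: z₁ = [2, 3]
After ReLU: h = [2, 3]
Layer 2 output: y = -2×2 + 1×3 + 1 = 0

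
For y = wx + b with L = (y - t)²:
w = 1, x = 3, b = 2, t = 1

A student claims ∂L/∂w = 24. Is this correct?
Correct

y = (1)(3) + 2 = 5
∂L/∂y = 2(y - t) = 2(5 - 1) = 8
∂y/∂w = x = 3
∂L/∂w = 8 × 3 = 24

Claimed value: 24
Correct: The correct gradient is 24.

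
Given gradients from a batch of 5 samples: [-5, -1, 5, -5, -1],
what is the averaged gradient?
Average gradient = -1.4

Average = (1/5)(-5 + -1 + 5 + -5 + -1) = -7/5 = -1.4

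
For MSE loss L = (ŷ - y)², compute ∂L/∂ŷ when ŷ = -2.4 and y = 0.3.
∂L/∂ŷ = -5.4

∂L/∂ŷ = 2(ŷ - y) = 2(-2.4 - 0.3) = 2(-2.7) = -5.4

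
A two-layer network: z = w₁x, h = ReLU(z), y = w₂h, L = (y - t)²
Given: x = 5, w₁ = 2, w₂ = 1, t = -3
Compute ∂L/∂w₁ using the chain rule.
∂L/∂w₁ = 130

Forward pass:
z = w₁x = 2×5 = 10
h = ReLU(10) = 10
y = w₂h = 1×10 = 10

Backward pass:
∂L/∂y = 2(y - t) = 2(10 - -3) = 26
∂y/∂h = w₂ = 1
∂h/∂z = 1 (ReLU derivative)
∂z/∂w₁ = x = 5

∂L/∂w₁ = 26 × 1 × 1 × 5 = 130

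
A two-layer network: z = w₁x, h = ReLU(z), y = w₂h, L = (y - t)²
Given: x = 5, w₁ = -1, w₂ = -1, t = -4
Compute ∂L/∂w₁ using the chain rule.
∂L/∂w₁ = 0

Forward pass:
z = w₁x = -1×5 = -5
h = ReLU(-5) = 0
y = w₂h = -1×0 = 0

Backward pass:
∂L/∂y = 2(y - t) = 2(0 - -4) = 8
∂y/∂h = w₂ = -1
∂h/∂z = 0 (ReLU derivative)
∂z/∂w₁ = x = 5

∂L/∂w₁ = 8 × -1 × 0 × 5 = 0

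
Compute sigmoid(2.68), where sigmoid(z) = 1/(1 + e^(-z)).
0.9358

sigmoid(2.68) = 1/(1 + e^(-2.68)) = 1/(1 + 0.06856) = 0.9358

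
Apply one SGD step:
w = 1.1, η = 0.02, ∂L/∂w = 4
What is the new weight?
w_new = 1.02

w_new = w - η·∂L/∂w = 1.1 - 0.02×(4) = 1.1 - (0.08) = 1.02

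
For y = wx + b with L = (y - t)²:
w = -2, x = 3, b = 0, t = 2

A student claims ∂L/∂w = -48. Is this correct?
Correct

y = (-2)(3) + 0 = -6
∂L/∂y = 2(y - t) = 2(-6 - 2) = -16
∂y/∂w = x = 3
∂L/∂w = -16 × 3 = -48

Claimed value: -48
Correct: The correct gradient is -48.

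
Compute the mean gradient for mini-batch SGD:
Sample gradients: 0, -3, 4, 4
Average gradient = 1.25

Average = (1/4)(0 + -3 + 4 + 4) = 5/4 = 1.25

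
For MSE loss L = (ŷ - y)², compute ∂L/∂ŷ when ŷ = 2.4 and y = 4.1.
∂L/∂ŷ = -3.4

∂L/∂ŷ = 2(ŷ - y) = 2(2.4 - 4.1) = 2(-1.7) = -3.4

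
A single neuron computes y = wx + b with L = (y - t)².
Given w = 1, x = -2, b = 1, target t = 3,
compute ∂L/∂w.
∂L/∂w = 16

y = wx + b = (1)(-2) + 1 = -1
∂L/∂y = 2(y - t) = 2(-1 - 3) = -8
∂y/∂w = x = -2
∂L/∂w = ∂L/∂y · ∂y/∂w = -8 × -2 = 16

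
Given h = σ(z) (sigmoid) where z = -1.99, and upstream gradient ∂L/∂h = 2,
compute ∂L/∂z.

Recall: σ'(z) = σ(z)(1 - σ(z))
∂L/∂z = 0.2116

σ(-1.99) = 0.1203
σ'(-1.99) = σ(-1.99)(1 - σ(-1.99)) = 0.1203 × 0.8797 = 0.1058
∂L/∂z = ∂L/∂h · σ'(z) = 2 × 0.1058 = 0.2116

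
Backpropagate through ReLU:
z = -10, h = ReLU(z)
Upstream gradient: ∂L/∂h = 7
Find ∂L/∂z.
∂L/∂z = 0

h = ReLU(-10) = 0
Since z < 0: ∂h/∂z = 0
∂L/∂z = ∂L/∂h · ∂h/∂z = 7 × 0 = 0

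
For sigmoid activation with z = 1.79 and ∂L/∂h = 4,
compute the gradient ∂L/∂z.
∂L/∂z = 0.4904

σ(1.79) = 0.8569
σ'(1.79) = σ(1.79)(1 - σ(1.79)) = 0.8569 × 0.1431 = 0.1226
∂L/∂z = ∂L/∂h · σ'(z) = 4 × 0.1226 = 0.4904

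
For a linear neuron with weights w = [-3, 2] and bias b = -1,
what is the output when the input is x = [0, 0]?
y = -1

y = (-3)(0) + (2)(0) + -1 = -1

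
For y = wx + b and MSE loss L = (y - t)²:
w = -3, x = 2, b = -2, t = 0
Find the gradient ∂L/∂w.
∂L/∂w = -32

y = wx + b = (-3)(2) + -2 = -8
∂L/∂y = 2(y - t) = 2(-8 - 0) = -16
∂y/∂w = x = 2
∂L/∂w = ∂L/∂y · ∂y/∂w = -16 × 2 = -32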